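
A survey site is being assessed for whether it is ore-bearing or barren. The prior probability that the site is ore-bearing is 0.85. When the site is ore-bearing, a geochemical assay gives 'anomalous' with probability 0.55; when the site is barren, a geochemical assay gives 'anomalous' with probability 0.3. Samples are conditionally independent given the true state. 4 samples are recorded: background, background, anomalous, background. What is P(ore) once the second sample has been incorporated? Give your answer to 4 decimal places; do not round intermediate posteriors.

0.7008

After 'background': P(ore) = 0.45·0.8500 / (0.45·0.8500 + 0.7·0.1500) ≈ 0.7846
After 'background': P(ore) = 0.45·0.7846 / (0.45·0.7846 + 0.7·0.2154) ≈ 0.7008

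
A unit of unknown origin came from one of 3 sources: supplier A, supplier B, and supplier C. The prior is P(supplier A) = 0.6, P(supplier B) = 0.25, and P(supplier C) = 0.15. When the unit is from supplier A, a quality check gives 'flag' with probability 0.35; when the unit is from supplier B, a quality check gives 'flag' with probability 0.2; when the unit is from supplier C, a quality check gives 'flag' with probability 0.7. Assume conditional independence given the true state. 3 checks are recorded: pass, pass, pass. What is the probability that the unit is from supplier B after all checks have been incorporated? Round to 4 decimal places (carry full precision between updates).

Apply Bayes' rule sequentially, carrying P(supplier B) forward.
After 'pass': normaliser = 0.65·0.6000 + 0.8·0.2500 + 0.3·0.1500; P(supplier A) ≈ 0.6142, P(supplier B) ≈ 0.3150, P(supplier C) ≈ 0.0709
After 'pass': normaliser = 0.65·0.6142 + 0.8·0.3150 + 0.3·0.0709; P(supplier A) ≈ 0.5937, P(supplier B) ≈ 0.3747, P(supplier C) ≈ 0.0316
After 'pass': normaliser = 0.65·0.5937 + 0.8·0.3747 + 0.3·0.0316; P(supplier A) ≈ 0.5551, P(supplier B) ≈ 0.4312, P(supplier C) ≈ 0.0136

0.4312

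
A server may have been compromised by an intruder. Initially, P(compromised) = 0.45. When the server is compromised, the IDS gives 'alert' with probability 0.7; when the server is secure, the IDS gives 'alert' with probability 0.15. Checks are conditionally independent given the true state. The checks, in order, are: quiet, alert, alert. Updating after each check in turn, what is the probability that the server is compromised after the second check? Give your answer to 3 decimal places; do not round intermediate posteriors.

After 'quiet': P(compromised) = 0.3·0.4500 / (0.3·0.4500 + 0.85·0.5500) ≈ 0.2241
After 'alert': P(compromised) = 0.7·0.2241 / (0.7·0.2241 + 0.15·0.7759) ≈ 0.5740

0.574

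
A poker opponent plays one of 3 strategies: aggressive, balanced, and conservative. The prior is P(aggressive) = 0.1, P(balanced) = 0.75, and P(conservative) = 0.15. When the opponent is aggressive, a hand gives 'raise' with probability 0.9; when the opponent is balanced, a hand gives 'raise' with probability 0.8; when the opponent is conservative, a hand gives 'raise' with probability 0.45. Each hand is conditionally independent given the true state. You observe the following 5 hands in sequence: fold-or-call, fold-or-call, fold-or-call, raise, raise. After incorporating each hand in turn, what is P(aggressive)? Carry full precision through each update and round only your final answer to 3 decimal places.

0.009

After 'fold-or-call': normaliser = 0.1·0.1000 + 0.2·0.7500 + 0.55·0.1500; P(aggressive) ≈ 0.0412, P(balanced) ≈ 0.6186, P(conservative) ≈ 0.3402
After 'fold-or-call': normaliser = 0.1·0.0412 + 0.2·0.6186 + 0.55·0.3402; P(aggressive) ≈ 0.0131, P(balanced) ≈ 0.3928, P(conservative) ≈ 0.5941
After 'fold-or-call': normaliser = 0.1·0.0131 + 0.2·0.3928 + 0.55·0.5941; P(aggressive) ≈ 0.0032, P(balanced) ≈ 0.1932, P(conservative) ≈ 0.8036
After 'raise': normaliser = 0.9·0.0032 + 0.8·0.1932 + 0.45·0.8036; P(aggressive) ≈ 0.0056, P(balanced) ≈ 0.2978, P(conservative) ≈ 0.6967
After 'raise': normaliser = 0.9·0.0056 + 0.8·0.2978 + 0.45·0.6967; P(aggressive) ≈ 0.0090, P(balanced) ≈ 0.4279, P(conservative) ≈ 0.5631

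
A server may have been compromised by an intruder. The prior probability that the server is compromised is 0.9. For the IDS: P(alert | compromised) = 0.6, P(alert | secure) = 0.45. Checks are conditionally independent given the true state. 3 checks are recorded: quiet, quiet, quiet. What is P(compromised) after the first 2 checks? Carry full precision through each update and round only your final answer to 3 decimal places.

0.826

After 'quiet': P(compromised) = 0.4·0.9000 / (0.4·0.9000 + 0.55·0.1000) ≈ 0.8675
After 'quiet': P(compromised) = 0.4·0.8675 / (0.4·0.8675 + 0.55·0.1325) ≈ 0.8264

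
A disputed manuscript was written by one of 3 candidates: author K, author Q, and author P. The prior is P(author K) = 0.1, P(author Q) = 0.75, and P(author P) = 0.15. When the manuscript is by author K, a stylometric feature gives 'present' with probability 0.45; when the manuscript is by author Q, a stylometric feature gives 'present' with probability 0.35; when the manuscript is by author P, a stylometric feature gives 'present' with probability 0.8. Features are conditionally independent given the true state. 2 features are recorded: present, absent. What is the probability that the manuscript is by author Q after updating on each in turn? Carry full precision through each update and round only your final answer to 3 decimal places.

0.778

After 'present': normaliser = 0.45·0.1000 + 0.35·0.7500 + 0.8·0.1500; P(author K) ≈ 0.1053, P(author Q) ≈ 0.6140, P(author P) ≈ 0.2807
After 'absent': normaliser = 0.55·0.1053 + 0.65·0.6140 + 0.2·0.2807; P(author K) ≈ 0.1128, P(author Q) ≈ 0.7778, P(author P) ≈ 0.1094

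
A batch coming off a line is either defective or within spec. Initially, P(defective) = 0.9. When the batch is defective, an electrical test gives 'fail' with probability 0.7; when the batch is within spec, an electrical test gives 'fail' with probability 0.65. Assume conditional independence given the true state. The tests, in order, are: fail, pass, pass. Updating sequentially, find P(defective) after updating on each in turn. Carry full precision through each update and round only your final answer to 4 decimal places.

0.8769

After 'fail': P(defective) = 0.7·0.9000 / (0.7·0.9000 + 0.65·0.1000) ≈ 0.9065
After 'pass': P(defective) = 0.3·0.9065 / (0.3·0.9065 + 0.35·0.0935) ≈ 0.8926
After 'pass': P(defective) = 0.3·0.8926 / (0.3·0.8926 + 0.35·0.1074) ≈ 0.8769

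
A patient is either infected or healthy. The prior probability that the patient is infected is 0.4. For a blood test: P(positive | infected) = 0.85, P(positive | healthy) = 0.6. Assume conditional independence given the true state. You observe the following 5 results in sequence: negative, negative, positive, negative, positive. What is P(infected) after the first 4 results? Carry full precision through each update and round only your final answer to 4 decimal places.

After 'negative': P(infected) = 0.15·0.4000 / (0.15·0.4000 + 0.4·0.6000) ≈ 0.2000
After 'negative': P(infected) = 0.15·0.2000 / (0.15·0.2000 + 0.4·0.8000) ≈ 0.0857
After 'positive': P(infected) = 0.85·0.0857 / (0.85·0.0857 + 0.6·0.9143) ≈ 0.1172
After 'negative': P(infected) = 0.15·0.1172 / (0.15·0.1172 + 0.4·0.8828) ≈ 0.0474

0.0474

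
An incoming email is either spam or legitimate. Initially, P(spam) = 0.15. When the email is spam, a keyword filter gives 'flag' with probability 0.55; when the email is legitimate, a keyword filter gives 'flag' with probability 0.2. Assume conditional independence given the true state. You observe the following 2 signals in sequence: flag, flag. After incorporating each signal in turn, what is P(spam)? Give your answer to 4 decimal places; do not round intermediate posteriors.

0.5717

After 'flag': P(spam) = 0.55·0.1500 / (0.55·0.1500 + 0.2·0.8500) ≈ 0.3267
After 'flag': P(spam) = 0.55·0.3267 / (0.55·0.3267 + 0.2·0.6733) ≈ 0.5717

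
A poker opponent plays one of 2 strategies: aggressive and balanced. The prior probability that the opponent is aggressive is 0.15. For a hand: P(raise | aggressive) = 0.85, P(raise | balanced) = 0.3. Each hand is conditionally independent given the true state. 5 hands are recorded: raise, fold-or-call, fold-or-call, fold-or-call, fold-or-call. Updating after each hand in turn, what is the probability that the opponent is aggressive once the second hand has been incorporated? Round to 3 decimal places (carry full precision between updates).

After 'raise': P(aggressive) = 0.85·0.1500 / (0.85·0.1500 + 0.3·0.8500) ≈ 0.3333
After 'fold-or-call': P(aggressive) = 0.15·0.3333 / (0.15·0.3333 + 0.7·0.6667) ≈ 0.0968

0.097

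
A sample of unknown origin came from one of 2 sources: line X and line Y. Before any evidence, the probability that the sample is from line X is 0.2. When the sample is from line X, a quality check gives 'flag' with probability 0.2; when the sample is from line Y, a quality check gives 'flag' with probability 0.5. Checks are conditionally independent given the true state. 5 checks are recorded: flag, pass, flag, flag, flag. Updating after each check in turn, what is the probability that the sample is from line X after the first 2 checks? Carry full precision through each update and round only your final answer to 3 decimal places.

Each posterior becomes the prior for the next update.
After 'flag': P(line X) = 0.2·0.2000 / (0.2·0.2000 + 0.5·0.8000) ≈ 0.0909
After 'pass': P(line X) = 0.8·0.0909 / (0.8·0.0909 + 0.5·0.9091) ≈ 0.1379

0.138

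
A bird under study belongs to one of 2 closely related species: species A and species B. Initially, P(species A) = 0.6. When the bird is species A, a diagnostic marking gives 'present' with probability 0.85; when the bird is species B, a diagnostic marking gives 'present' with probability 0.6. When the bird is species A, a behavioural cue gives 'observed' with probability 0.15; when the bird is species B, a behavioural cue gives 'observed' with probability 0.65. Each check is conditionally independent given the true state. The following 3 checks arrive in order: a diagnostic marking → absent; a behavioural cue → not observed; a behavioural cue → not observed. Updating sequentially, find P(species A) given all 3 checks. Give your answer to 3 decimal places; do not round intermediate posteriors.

After a diagnostic marking='absent': P(species A) = 0.15·0.6000 / (0.15·0.6000 + 0.4·0.4000) ≈ 0.3600
After a behavioural cue='not observed': P(species A) = 0.85·0.3600 / (0.85·0.3600 + 0.35·0.6400) ≈ 0.5774
After a behavioural cue='not observed': P(species A) = 0.85·0.5774 / (0.85·0.5774 + 0.35·0.4226) ≈ 0.7684

0.768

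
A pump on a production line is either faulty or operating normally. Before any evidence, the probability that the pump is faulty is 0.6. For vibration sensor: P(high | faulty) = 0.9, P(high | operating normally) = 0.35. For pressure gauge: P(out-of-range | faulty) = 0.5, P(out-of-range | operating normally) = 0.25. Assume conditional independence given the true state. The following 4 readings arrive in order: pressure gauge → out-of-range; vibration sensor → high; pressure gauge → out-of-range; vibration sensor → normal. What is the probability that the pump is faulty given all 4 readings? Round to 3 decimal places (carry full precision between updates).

After pressure gauge='out-of-range': P(faulty) = 0.5·0.6000 / (0.5·0.6000 + 0.25·0.4000) ≈ 0.7500
After vibration sensor='high': P(faulty) = 0.9·0.7500 / (0.9·0.7500 + 0.35·0.2500) ≈ 0.8852
After pressure gauge='out-of-range': P(faulty) = 0.5·0.8852 / (0.5·0.8852 + 0.25·0.1148) ≈ 0.9391
After vibration sensor='normal': P(faulty) = 0.1·0.9391 / (0.1·0.9391 + 0.65·0.0609) ≈ 0.7036

0.704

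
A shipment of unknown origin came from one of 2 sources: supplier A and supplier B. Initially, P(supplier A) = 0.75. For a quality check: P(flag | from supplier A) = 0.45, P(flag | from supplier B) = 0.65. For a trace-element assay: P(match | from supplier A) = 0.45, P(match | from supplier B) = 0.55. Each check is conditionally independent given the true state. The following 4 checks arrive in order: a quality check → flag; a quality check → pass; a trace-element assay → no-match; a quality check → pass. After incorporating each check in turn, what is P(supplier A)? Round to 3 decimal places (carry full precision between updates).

0.862

After a quality check='flag': P(supplier A) = 0.45·0.7500 / (0.45·0.7500 + 0.65·0.2500) ≈ 0.6750
After a quality check='pass': P(supplier A) = 0.55·0.6750 / (0.55·0.6750 + 0.35·0.3250) ≈ 0.7655
After a trace-element assay='no-match': P(supplier A) = 0.55·0.7655 / (0.55·0.7655 + 0.45·0.2345) ≈ 0.7996
After a quality check='pass': P(supplier A) = 0.55·0.7996 / (0.55·0.7996 + 0.35·0.2004) ≈ 0.8624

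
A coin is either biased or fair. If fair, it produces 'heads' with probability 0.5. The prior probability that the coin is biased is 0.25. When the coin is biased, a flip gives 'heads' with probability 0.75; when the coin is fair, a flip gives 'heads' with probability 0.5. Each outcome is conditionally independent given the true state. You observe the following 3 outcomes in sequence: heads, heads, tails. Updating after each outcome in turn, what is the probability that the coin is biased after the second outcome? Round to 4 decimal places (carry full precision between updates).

0.4286

Each posterior becomes the prior for the next update.
After 'heads': P(biased) = 0.75·0.2500 / (0.75·0.2500 + 0.5·0.7500) ≈ 0.3333
After 'heads': P(biased) = 0.75·0.3333 / (0.75·0.3333 + 0.5·0.6667) ≈ 0.4286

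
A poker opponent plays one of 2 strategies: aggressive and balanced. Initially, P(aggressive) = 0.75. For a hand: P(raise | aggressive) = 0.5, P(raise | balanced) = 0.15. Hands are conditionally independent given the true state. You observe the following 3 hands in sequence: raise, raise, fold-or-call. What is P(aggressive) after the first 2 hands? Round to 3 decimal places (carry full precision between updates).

0.971

Each posterior becomes the prior for the next update.
After 'raise': P(aggressive) = 0.5·0.7500 / (0.5·0.7500 + 0.15·0.2500) ≈ 0.9091
After 'raise': P(aggressive) = 0.5·0.9091 / (0.5·0.9091 + 0.15·0.0909) ≈ 0.9709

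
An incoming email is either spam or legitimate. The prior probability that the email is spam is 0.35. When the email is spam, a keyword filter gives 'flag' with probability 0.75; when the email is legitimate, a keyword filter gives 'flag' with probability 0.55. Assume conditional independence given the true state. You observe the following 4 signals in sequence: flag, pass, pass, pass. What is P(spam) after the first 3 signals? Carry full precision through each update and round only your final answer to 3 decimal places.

Apply Bayes' rule sequentially, carrying P(spam) forward.
After 'flag': P(spam) = 0.75·0.3500 / (0.75·0.3500 + 0.55·0.6500) ≈ 0.4234
After 'pass': P(spam) = 0.25·0.4234 / (0.25·0.4234 + 0.45·0.5766) ≈ 0.2897
After 'pass': P(spam) = 0.25·0.2897 / (0.25·0.2897 + 0.45·0.7103) ≈ 0.1848

0.185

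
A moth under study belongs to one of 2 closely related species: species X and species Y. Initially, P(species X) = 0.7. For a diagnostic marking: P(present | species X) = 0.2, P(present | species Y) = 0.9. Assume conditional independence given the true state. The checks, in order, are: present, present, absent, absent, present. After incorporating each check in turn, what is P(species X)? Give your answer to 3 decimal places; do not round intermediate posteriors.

After 'present': P(species X) = 0.2·0.7000 / (0.2·0.7000 + 0.9·0.3000) ≈ 0.3415
After 'present': P(species X) = 0.2·0.3415 / (0.2·0.3415 + 0.9·0.6585) ≈ 0.1033
After 'absent': P(species X) = 0.8·0.1033 / (0.8·0.1033 + 0.1·0.8967) ≈ 0.4797
After 'absent': P(species X) = 0.8·0.4797 / (0.8·0.4797 + 0.1·0.5203) ≈ 0.8806
After 'present': P(species X) = 0.2·0.8806 / (0.2·0.8806 + 0.9·0.1194) ≈ 0.6210

0.621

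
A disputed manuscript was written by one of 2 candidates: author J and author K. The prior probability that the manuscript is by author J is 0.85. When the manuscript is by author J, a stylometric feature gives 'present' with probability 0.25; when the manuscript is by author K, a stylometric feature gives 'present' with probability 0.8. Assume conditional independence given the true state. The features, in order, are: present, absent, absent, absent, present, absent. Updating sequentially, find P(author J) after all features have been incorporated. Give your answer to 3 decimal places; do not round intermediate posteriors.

0.991

After 'present': P(author J) = 0.25·0.8500 / (0.25·0.8500 + 0.8·0.1500) ≈ 0.6391
After 'absent': P(author J) = 0.75·0.6391 / (0.75·0.6391 + 0.2·0.3609) ≈ 0.8691
After 'absent': P(author J) = 0.75·0.8691 / (0.75·0.8691 + 0.2·0.1309) ≈ 0.9614
After 'absent': P(author J) = 0.75·0.9614 / (0.75·0.9614 + 0.2·0.0386) ≈ 0.9894
After 'present': P(author J) = 0.25·0.9894 / (0.25·0.9894 + 0.8·0.0106) ≈ 0.9669
After 'absent': P(author J) = 0.75·0.9669 / (0.75·0.9669 + 0.2·0.0331) ≈ 0.9909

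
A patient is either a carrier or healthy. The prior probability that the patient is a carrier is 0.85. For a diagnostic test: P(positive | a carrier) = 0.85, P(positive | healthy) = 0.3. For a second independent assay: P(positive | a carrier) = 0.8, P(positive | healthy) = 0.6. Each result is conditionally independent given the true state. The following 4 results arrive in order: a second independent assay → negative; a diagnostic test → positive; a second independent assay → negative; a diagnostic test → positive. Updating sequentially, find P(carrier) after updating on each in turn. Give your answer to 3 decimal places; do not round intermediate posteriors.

0.919

After a second independent assay='negative': P(carrier) = 0.2·0.8500 / (0.2·0.8500 + 0.4·0.1500) ≈ 0.7391
After a diagnostic test='positive': P(carrier) = 0.85·0.7391 / (0.85·0.7391 + 0.3·0.2609) ≈ 0.8892
After a second independent assay='negative': P(carrier) = 0.2·0.8892 / (0.2·0.8892 + 0.4·0.1108) ≈ 0.8006
After a diagnostic test='positive': P(carrier) = 0.85·0.8006 / (0.85·0.8006 + 0.3·0.1994) ≈ 0.9192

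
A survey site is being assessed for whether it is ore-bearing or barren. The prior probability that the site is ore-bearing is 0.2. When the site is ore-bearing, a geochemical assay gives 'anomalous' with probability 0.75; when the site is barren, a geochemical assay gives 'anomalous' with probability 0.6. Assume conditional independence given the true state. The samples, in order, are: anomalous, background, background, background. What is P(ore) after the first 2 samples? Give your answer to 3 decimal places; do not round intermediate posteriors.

0.163

After 'anomalous': P(ore) = 0.75·0.2000 / (0.75·0.2000 + 0.6·0.8000) ≈ 0.2381
After 'background': P(ore) = 0.25·0.2381 / (0.25·0.2381 + 0.4·0.7619) ≈ 0.1634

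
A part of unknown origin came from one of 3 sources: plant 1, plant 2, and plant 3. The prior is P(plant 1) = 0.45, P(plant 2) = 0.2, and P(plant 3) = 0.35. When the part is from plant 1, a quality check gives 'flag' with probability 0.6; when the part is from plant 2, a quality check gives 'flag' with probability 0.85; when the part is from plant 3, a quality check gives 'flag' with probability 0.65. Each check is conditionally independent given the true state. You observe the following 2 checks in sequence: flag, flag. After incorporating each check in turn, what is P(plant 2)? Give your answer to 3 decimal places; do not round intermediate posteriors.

After 'flag': normaliser = 0.6·0.4500 + 0.85·0.2000 + 0.65·0.3500; P(plant 1) ≈ 0.4045, P(plant 2) ≈ 0.2547, P(plant 3) ≈ 0.3408
After 'flag': normaliser = 0.6·0.4045 + 0.85·0.2547 + 0.65·0.3408; P(plant 1) ≈ 0.3565, P(plant 2) ≈ 0.3180, P(plant 3) ≈ 0.3254

0.318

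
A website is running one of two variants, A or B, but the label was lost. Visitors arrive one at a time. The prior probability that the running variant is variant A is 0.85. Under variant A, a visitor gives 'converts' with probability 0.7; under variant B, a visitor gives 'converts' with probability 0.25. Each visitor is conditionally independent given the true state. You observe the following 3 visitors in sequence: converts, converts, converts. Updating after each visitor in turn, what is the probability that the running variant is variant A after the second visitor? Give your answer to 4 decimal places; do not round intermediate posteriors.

0.9780

After 'converts': P(A) = 0.7·0.8500 / (0.7·0.8500 + 0.25·0.1500) ≈ 0.9407
After 'converts': P(A) = 0.7·0.9407 / (0.7·0.9407 + 0.25·0.0593) ≈ 0.9780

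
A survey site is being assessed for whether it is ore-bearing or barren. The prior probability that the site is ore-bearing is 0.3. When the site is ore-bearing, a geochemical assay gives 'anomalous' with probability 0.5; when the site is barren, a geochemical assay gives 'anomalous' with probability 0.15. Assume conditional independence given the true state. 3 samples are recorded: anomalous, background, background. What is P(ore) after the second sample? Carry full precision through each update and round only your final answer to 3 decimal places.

Each posterior becomes the prior for the next update.
After 'anomalous': P(ore) = 0.5·0.3000 / (0.5·0.3000 + 0.15·0.7000) ≈ 0.5882
After 'background': P(ore) = 0.5·0.5882 / (0.5·0.5882 + 0.85·0.4118) ≈ 0.4566

0.457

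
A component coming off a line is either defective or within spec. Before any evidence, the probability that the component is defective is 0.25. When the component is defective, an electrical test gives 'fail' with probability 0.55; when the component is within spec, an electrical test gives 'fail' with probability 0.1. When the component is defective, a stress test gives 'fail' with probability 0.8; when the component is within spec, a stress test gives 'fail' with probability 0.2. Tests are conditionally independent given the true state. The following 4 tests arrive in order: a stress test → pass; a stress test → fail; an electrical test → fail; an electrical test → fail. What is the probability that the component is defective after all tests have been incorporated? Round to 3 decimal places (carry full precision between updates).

0.910

Each posterior becomes the prior for the next update.
After a stress test='pass': P(defective) = 0.2·0.2500 / (0.2·0.2500 + 0.8·0.7500) ≈ 0.0769
After a stress test='fail': P(defective) = 0.8·0.0769 / (0.8·0.0769 + 0.2·0.9231) ≈ 0.2500
After an electrical test='fail': P(defective) = 0.55·0.2500 / (0.55·0.2500 + 0.1·0.7500) ≈ 0.6471
After an electrical test='fail': P(defective) = 0.55·0.6471 / (0.55·0.6471 + 0.1·0.3529) ≈ 0.9098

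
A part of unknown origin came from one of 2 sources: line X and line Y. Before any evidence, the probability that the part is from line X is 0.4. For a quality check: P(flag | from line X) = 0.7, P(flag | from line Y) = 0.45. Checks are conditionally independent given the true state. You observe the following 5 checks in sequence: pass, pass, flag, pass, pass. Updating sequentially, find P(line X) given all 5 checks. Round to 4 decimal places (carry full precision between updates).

After 'pass': P(line X) = 0.3·0.4000 / (0.3·0.4000 + 0.55·0.6000) ≈ 0.2667
After 'pass': P(line X) = 0.3·0.2667 / (0.3·0.2667 + 0.55·0.7333) ≈ 0.1655
After 'flag': P(line X) = 0.7·0.1655 / (0.7·0.1655 + 0.45·0.8345) ≈ 0.2358
After 'pass': P(line X) = 0.3·0.2358 / (0.3·0.2358 + 0.55·0.7642) ≈ 0.1441
After 'pass': P(line X) = 0.3·0.1441 / (0.3·0.1441 + 0.55·0.8559) ≈ 0.0841

0.0841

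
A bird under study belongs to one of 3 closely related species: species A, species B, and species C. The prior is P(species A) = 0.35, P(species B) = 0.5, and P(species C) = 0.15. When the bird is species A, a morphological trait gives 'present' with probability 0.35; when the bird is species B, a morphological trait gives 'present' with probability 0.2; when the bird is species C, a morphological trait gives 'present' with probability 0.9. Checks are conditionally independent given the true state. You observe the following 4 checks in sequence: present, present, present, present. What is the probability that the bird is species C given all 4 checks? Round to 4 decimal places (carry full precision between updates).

After 'present': normaliser = 0.35·0.3500 + 0.2·0.5000 + 0.9·0.1500; P(species A) ≈ 0.3427, P(species B) ≈ 0.2797, P(species C) ≈ 0.3776
After 'present': normaliser = 0.35·0.3427 + 0.2·0.2797 + 0.9·0.3776; P(species A) ≈ 0.2325, P(species B) ≈ 0.1085, P(species C) ≈ 0.6590
After 'present': normaliser = 0.35·0.2325 + 0.2·0.1085 + 0.9·0.6590; P(species A) ≈ 0.1169, P(species B) ≈ 0.0312, P(species C) ≈ 0.8519
After 'present': normaliser = 0.35·0.1169 + 0.2·0.0312 + 0.9·0.8519; P(species A) ≈ 0.0503, P(species B) ≈ 0.0077, P(species C) ≈ 0.9421

0.9421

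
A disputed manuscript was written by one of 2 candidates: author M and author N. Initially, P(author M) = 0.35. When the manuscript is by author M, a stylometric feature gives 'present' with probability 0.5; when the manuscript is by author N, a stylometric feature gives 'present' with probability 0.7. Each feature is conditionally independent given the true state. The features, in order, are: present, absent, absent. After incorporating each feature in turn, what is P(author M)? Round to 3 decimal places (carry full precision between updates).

Apply Bayes' rule sequentially, carrying P(author M) forward.
After 'present': P(author M) = 0.5·0.3500 / (0.5·0.3500 + 0.7·0.6500) ≈ 0.2778
After 'absent': P(author M) = 0.5·0.2778 / (0.5·0.2778 + 0.3·0.7222) ≈ 0.3906
After 'absent': P(author M) = 0.5·0.3906 / (0.5·0.3906 + 0.3·0.6094) ≈ 0.5165

0.517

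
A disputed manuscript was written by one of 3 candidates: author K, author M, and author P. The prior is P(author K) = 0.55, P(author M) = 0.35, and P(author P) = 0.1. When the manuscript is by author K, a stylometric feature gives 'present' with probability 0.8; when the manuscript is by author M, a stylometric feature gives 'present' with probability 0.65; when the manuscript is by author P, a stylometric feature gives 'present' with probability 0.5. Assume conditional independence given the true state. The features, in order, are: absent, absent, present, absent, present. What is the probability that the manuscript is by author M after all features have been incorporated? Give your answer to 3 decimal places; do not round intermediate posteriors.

After 'absent': normaliser = 0.2·0.5500 + 0.35·0.3500 + 0.5·0.1000; P(author K) ≈ 0.3894, P(author M) ≈ 0.4336, P(author P) ≈ 0.1770
After 'absent': normaliser = 0.2·0.3894 + 0.35·0.4336 + 0.5·0.1770; P(author K) ≈ 0.2448, P(author M) ≈ 0.4771, P(author P) ≈ 0.2782
After 'present': normaliser = 0.8·0.2448 + 0.65·0.4771 + 0.5·0.2782; P(author K) ≈ 0.3036, P(author M) ≈ 0.4808, P(author P) ≈ 0.2156
After 'absent': normaliser = 0.2·0.3036 + 0.35·0.4808 + 0.5·0.2156; P(author K) ≈ 0.1803, P(author M) ≈ 0.4996, P(author P) ≈ 0.3201
After 'present': normaliser = 0.8·0.1803 + 0.65·0.4996 + 0.5·0.3201; P(author K) ≈ 0.2293, P(author M) ≈ 0.5163, P(author P) ≈ 0.2545

0.516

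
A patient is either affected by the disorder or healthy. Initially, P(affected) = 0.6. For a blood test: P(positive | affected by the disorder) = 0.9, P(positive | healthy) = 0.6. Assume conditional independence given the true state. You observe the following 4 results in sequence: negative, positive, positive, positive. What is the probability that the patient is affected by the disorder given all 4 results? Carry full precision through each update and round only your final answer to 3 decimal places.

Apply Bayes' rule sequentially, carrying P(affected) forward.
After 'negative': P(affected) = 0.1·0.6000 / (0.1·0.6000 + 0.4·0.4000) ≈ 0.2727
After 'positive': P(affected) = 0.9·0.2727 / (0.9·0.2727 + 0.6·0.7273) ≈ 0.3600
After 'positive': P(affected) = 0.9·0.3600 / (0.9·0.3600 + 0.6·0.6400) ≈ 0.4576
After 'positive': P(affected) = 0.9·0.4576 / (0.9·0.4576 + 0.6·0.5424) ≈ 0.5586

0.559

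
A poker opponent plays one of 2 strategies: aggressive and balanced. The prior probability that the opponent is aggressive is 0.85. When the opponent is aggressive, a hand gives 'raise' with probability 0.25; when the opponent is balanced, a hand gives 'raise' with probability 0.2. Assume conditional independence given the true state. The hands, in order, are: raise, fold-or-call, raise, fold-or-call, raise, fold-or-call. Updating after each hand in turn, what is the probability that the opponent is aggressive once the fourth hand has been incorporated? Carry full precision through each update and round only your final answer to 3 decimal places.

0.886

After 'raise': P(aggressive) = 0.25·0.8500 / (0.25·0.8500 + 0.2·0.1500) ≈ 0.8763
After 'fold-or-call': P(aggressive) = 0.75·0.8763 / (0.75·0.8763 + 0.8·0.1237) ≈ 0.8691
After 'raise': P(aggressive) = 0.25·0.8691 / (0.25·0.8691 + 0.2·0.1309) ≈ 0.8925
After 'fold-or-call': P(aggressive) = 0.75·0.8925 / (0.75·0.8925 + 0.8·0.1075) ≈ 0.8861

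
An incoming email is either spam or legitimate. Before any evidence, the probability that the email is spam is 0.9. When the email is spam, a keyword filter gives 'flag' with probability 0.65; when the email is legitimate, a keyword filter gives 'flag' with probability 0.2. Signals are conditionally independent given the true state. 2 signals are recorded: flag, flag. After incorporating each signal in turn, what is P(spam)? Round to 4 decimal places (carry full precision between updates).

Apply Bayes' rule sequentially, carrying P(spam) forward.
After 'flag': P(spam) = 0.65·0.9000 / (0.65·0.9000 + 0.2·0.1000) ≈ 0.9669
After 'flag': P(spam) = 0.65·0.9669 / (0.65·0.9669 + 0.2·0.0331) ≈ 0.9896

0.9896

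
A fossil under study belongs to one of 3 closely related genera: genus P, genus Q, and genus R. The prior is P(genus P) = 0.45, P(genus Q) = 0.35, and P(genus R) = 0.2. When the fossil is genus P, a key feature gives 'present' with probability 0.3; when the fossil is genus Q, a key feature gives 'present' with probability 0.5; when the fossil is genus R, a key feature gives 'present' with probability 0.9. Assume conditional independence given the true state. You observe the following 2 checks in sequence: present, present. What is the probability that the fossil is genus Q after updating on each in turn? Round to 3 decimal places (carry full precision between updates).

0.302

Apply Bayes' rule sequentially, carrying P(genus Q) forward.
After 'present': normaliser = 0.3·0.4500 + 0.5·0.3500 + 0.9·0.2000; P(genus P) ≈ 0.2755, P(genus Q) ≈ 0.3571, P(genus R) ≈ 0.3673
After 'present': normaliser = 0.3·0.2755 + 0.5·0.3571 + 0.9·0.3673; P(genus P) ≈ 0.1397, P(genus Q) ≈ 0.3017, P(genus R) ≈ 0.5586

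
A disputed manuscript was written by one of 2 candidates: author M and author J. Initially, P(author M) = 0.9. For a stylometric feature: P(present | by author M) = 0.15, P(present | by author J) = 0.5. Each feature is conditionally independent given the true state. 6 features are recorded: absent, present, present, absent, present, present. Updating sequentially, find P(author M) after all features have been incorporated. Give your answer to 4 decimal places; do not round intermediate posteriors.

0.1740

After 'absent': P(author M) = 0.85·0.9000 / (0.85·0.9000 + 0.5·0.1000) ≈ 0.9387
After 'present': P(author M) = 0.15·0.9387 / (0.15·0.9387 + 0.5·0.0613) ≈ 0.8211
After 'present': P(author M) = 0.15·0.8211 / (0.15·0.8211 + 0.5·0.1789) ≈ 0.5793
After 'absent': P(author M) = 0.85·0.5793 / (0.85·0.5793 + 0.5·0.4207) ≈ 0.7007
After 'present': P(author M) = 0.15·0.7007 / (0.15·0.7007 + 0.5·0.2993) ≈ 0.4125
After 'present': P(author M) = 0.15·0.4125 / (0.15·0.4125 + 0.5·0.5875) ≈ 0.1740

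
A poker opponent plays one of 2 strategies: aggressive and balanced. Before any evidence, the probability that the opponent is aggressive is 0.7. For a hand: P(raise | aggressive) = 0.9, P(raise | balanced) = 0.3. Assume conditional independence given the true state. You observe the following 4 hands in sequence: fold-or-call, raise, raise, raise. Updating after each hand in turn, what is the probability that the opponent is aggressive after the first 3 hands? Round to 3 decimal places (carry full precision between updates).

After 'fold-or-call': P(aggressive) = 0.1·0.7000 / (0.1·0.7000 + 0.7·0.3000) ≈ 0.2500
After 'raise': P(aggressive) = 0.9·0.2500 / (0.9·0.2500 + 0.3·0.7500) ≈ 0.5000
After 'raise': P(aggressive) = 0.9·0.5000 / (0.9·0.5000 + 0.3·0.5000) ≈ 0.7500

0.750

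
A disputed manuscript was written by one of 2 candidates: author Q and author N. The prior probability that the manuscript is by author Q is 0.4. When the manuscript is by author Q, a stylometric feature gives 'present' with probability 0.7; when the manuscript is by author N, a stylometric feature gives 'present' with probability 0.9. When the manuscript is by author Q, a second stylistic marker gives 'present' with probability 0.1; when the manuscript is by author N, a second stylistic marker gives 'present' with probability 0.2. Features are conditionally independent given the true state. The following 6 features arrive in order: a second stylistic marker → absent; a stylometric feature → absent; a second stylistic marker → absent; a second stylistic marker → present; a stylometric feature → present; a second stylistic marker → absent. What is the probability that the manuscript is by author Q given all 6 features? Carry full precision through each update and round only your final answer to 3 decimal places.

0.525

Apply Bayes' rule sequentially, carrying P(author Q) forward.
After a second stylistic marker='absent': P(author Q) = 0.9·0.4000 / (0.9·0.4000 + 0.8·0.6000) ≈ 0.4286
After a stylometric feature='absent': P(author Q) = 0.3·0.4286 / (0.3·0.4286 + 0.1·0.5714) ≈ 0.6923
After a second stylistic marker='absent': P(author Q) = 0.9·0.6923 / (0.9·0.6923 + 0.8·0.3077) ≈ 0.7168
After a second stylistic marker='present': P(author Q) = 0.1·0.7168 / (0.1·0.7168 + 0.2·0.2832) ≈ 0.5586
After a stylometric feature='present': P(author Q) = 0.7·0.5586 / (0.7·0.5586 + 0.9·0.4414) ≈ 0.4961
After a second stylistic marker='absent': P(author Q) = 0.9·0.4961 / (0.9·0.4961 + 0.8·0.5039) ≈ 0.5255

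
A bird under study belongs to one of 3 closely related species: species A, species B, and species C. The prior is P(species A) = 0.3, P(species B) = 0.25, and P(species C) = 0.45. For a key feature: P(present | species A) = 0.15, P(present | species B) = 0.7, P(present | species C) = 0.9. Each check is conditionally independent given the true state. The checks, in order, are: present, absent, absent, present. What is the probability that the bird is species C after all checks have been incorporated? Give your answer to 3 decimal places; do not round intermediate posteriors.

0.186

After 'present': normaliser = 0.15·0.3000 + 0.7·0.2500 + 0.9·0.4500; P(species A) ≈ 0.0720, P(species B) ≈ 0.2800, P(species C) ≈ 0.6480
After 'absent': normaliser = 0.85·0.0720 + 0.3·0.2800 + 0.1·0.6480; P(species A) ≈ 0.2914, P(species B) ≈ 0.4000, P(species C) ≈ 0.3086
After 'absent': normaliser = 0.85·0.2914 + 0.3·0.4000 + 0.1·0.3086; P(species A) ≈ 0.6215, P(species B) ≈ 0.3011, P(species C) ≈ 0.0774
After 'present': normaliser = 0.15·0.6215 + 0.7·0.3011 + 0.9·0.0774; P(species A) ≈ 0.2495, P(species B) ≈ 0.5640, P(species C) ≈ 0.1865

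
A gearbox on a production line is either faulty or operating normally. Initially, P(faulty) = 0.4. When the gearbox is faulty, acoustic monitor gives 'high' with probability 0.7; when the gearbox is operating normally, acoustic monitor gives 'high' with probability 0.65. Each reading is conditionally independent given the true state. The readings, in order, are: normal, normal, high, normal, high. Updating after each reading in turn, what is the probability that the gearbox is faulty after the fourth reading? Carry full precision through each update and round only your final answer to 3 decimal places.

0.311

Apply Bayes' rule sequentially, carrying P(faulty) forward.
After 'normal': P(faulty) = 0.3·0.4000 / (0.3·0.4000 + 0.35·0.6000) ≈ 0.3636
After 'normal': P(faulty) = 0.3·0.3636 / (0.3·0.3636 + 0.35·0.6364) ≈ 0.3288
After 'high': P(faulty) = 0.7·0.3288 / (0.7·0.3288 + 0.65·0.6712) ≈ 0.3453
After 'normal': P(faulty) = 0.3·0.3453 / (0.3·0.3453 + 0.35·0.6547) ≈ 0.3114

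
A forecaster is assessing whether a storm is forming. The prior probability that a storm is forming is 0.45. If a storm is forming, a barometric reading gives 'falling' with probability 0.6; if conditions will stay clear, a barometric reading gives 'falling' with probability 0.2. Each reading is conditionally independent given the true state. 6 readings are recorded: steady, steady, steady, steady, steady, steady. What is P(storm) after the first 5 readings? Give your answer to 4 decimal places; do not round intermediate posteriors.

After 'steady': P(storm) = 0.4·0.4500 / (0.4·0.4500 + 0.8·0.5500) ≈ 0.2903
After 'steady': P(storm) = 0.4·0.2903 / (0.4·0.2903 + 0.8·0.7097) ≈ 0.1698
After 'steady': P(storm) = 0.4·0.1698 / (0.4·0.1698 + 0.8·0.8302) ≈ 0.0928
After 'steady': P(storm) = 0.4·0.0928 / (0.4·0.0928 + 0.8·0.9072) ≈ 0.0486
After 'steady': P(storm) = 0.4·0.0486 / (0.4·0.0486 + 0.8·0.9514) ≈ 0.0249

0.0249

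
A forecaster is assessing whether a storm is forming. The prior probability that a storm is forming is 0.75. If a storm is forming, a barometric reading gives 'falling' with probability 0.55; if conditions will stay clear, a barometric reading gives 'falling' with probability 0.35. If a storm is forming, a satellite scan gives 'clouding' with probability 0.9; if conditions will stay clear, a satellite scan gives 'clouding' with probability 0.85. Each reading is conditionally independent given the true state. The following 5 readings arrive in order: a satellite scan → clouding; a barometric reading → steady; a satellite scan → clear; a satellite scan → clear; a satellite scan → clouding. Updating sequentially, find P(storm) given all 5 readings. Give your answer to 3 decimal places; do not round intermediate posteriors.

0.509

After a satellite scan='clouding': P(storm) = 0.9·0.7500 / (0.9·0.7500 + 0.85·0.2500) ≈ 0.7606
After a barometric reading='steady': P(storm) = 0.45·0.7606 / (0.45·0.7606 + 0.65·0.2394) ≈ 0.6874
After a satellite scan='clear': P(storm) = 0.1·0.6874 / (0.1·0.6874 + 0.15·0.3126) ≈ 0.5945
After a satellite scan='clear': P(storm) = 0.1·0.5945 / (0.1·0.5945 + 0.15·0.4055) ≈ 0.4943
After a satellite scan='clouding': P(storm) = 0.9·0.4943 / (0.9·0.4943 + 0.85·0.5057) ≈ 0.5086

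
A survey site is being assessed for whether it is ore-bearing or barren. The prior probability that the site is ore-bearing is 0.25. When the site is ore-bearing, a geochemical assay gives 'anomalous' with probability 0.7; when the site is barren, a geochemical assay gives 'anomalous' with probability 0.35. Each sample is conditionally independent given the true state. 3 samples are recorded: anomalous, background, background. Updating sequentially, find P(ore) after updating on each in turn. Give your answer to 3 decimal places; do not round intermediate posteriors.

After 'anomalous': P(ore) = 0.7·0.2500 / (0.7·0.2500 + 0.35·0.7500) ≈ 0.4000
After 'background': P(ore) = 0.3·0.4000 / (0.3·0.4000 + 0.65·0.6000) ≈ 0.2353
After 'background': P(ore) = 0.3·0.2353 / (0.3·0.2353 + 0.65·0.7647) ≈ 0.1244

0.124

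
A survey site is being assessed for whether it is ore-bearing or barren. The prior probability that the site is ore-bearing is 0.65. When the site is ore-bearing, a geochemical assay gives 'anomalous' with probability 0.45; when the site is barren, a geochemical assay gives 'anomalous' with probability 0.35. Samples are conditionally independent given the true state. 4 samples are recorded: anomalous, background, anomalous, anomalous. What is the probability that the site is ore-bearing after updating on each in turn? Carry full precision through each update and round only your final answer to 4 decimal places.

0.7696

Each posterior becomes the prior for the next update.
After 'anomalous': P(ore) = 0.45·0.6500 / (0.45·0.6500 + 0.35·0.3500) ≈ 0.7048
After 'background': P(ore) = 0.55·0.7048 / (0.55·0.7048 + 0.65·0.2952) ≈ 0.6689
After 'anomalous': P(ore) = 0.45·0.6689 / (0.45·0.6689 + 0.35·0.3311) ≈ 0.7220
After 'anomalous': P(ore) = 0.45·0.7220 / (0.45·0.7220 + 0.35·0.2780) ≈ 0.7696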